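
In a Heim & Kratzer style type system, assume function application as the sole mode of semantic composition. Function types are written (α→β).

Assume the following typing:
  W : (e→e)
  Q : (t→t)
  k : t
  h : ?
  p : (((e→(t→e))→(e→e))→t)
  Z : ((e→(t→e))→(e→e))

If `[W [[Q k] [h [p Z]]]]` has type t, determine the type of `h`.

(t→(t→((e→e)→t)))

For [W [[Q k] [h [p Z]]]] to have type t with W of type (e→e), [[Q k] [h [p Z]]] must be the function: [[Q k] [h [p Z]]] : ((e→e)→t).
For [[Q k] [h [p Z]]] to have type ((e→e)→t) with [Q k] of type t, [h [p Z]] must be the function: [h [p Z]] : (t→((e→e)→t)).
For [h [p Z]] to have type (t→((e→e)→t)) with [p Z] of type t, h must be the function: h : (t→(t→((e→e)→t))).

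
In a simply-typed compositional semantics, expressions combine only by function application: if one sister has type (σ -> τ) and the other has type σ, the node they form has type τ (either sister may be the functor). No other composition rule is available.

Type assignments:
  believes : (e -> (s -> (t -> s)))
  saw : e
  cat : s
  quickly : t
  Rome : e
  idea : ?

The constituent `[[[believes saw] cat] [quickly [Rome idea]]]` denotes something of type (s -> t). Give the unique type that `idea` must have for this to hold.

(e -> (t -> ((t -> s) -> (s -> t))))

At [[[believes saw] cat] [quickly [Rome idea]]] (required: (s -> t)): [[believes saw] cat] is (t -> s), which is not a function with range (s -> t); hence [quickly [Rome idea]] is the functor — type ((t -> s) -> (s -> t)).
At [quickly [Rome idea]] (required: ((t -> s) -> (s -> t))): quickly is t, which is not a function with range ((t -> s) -> (s -> t)); hence [Rome idea] is the functor — type (t -> ((t -> s) -> (s -> t))).
At [Rome idea] (required: (t -> ((t -> s) -> (s -> t)))): Rome is e, which is not a function with range (t -> ((t -> s) -> (s -> t))); hence idea is the functor — type (e -> (t -> ((t -> s) -> (s -> t)))).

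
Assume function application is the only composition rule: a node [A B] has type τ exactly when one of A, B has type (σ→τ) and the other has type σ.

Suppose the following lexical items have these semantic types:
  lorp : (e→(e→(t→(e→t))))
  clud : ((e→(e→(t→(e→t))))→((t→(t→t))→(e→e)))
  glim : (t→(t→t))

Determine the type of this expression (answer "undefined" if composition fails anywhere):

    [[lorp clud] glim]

At [lorp clud], clud : ((e→(e→(t→(e→t))))→((t→(t→t))→(e→e))) takes lorp : (e→(e→(t→(e→t)))), giving ((t→(t→t))→(e→e)).
At [[lorp clud] glim], [lorp clud] : ((t→(t→t))→(e→e)) takes glim : (t→(t→t)), giving (e→e).

(e→e)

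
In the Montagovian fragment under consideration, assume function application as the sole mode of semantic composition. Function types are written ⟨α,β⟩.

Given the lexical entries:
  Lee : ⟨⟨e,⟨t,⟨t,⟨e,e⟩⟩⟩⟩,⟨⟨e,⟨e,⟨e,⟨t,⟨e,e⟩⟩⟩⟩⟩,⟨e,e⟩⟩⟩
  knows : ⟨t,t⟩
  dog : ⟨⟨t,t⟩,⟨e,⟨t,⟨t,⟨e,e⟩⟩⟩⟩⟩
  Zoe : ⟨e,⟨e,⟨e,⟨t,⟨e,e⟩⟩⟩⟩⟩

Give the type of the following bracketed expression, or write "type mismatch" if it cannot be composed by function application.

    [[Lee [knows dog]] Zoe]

⟨e,e⟩

At [knows dog], dog : ⟨⟨t,t⟩,⟨e,⟨t,⟨t,⟨e,e⟩⟩⟩⟩⟩ takes knows : ⟨t,t⟩, giving ⟨e,⟨t,⟨t,⟨e,e⟩⟩⟩⟩.
At [Lee [knows dog]], Lee : ⟨⟨e,⟨t,⟨t,⟨e,e⟩⟩⟩⟩,⟨⟨e,⟨e,⟨e,⟨t,⟨e,e⟩⟩⟩⟩⟩,⟨e,e⟩⟩⟩ takes [knows dog] : ⟨e,⟨t,⟨t,⟨e,e⟩⟩⟩⟩, giving ⟨⟨e,⟨e,⟨e,⟨t,⟨e,e⟩⟩⟩⟩⟩,⟨e,e⟩⟩.
At [[Lee [knows dog]] Zoe], [Lee [knows dog]] : ⟨⟨e,⟨e,⟨e,⟨t,⟨e,e⟩⟩⟩⟩⟩,⟨e,e⟩⟩ takes Zoe : ⟨e,⟨e,⟨e,⟨t,⟨e,e⟩⟩⟩⟩⟩, giving ⟨e,e⟩.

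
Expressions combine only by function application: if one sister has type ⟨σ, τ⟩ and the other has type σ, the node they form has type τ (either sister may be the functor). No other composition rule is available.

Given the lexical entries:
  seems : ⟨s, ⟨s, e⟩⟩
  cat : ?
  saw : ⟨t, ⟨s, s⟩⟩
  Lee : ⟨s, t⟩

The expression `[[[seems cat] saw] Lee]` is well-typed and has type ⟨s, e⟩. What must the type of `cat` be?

⟨⟨s, ⟨s, e⟩⟩, ⟨⟨t, ⟨s, s⟩⟩, ⟨⟨s, t⟩, ⟨s, e⟩⟩⟩⟩

[[[seems cat] saw] Lee] is required to be ⟨s, e⟩. Lee : ⟨s, t⟩ cannot yield ⟨s, e⟩ as functor, so [[seems cat] saw] : ⟨⟨s, t⟩, ⟨s, e⟩⟩.
[[seems cat] saw] is required to be ⟨⟨s, t⟩, ⟨s, e⟩⟩. saw : ⟨t, ⟨s, s⟩⟩ cannot yield ⟨⟨s, t⟩, ⟨s, e⟩⟩ as functor, so [seems cat] : ⟨⟨t, ⟨s, s⟩⟩, ⟨⟨s, t⟩, ⟨s, e⟩⟩⟩.
[seems cat] is required to be ⟨⟨t, ⟨s, s⟩⟩, ⟨⟨s, t⟩, ⟨s, e⟩⟩⟩. seems : ⟨s, ⟨s, e⟩⟩ cannot yield ⟨⟨t, ⟨s, s⟩⟩, ⟨⟨s, t⟩, ⟨s, e⟩⟩⟩ as functor, so cat : ⟨⟨s, ⟨s, e⟩⟩, ⟨⟨t, ⟨s, s⟩⟩, ⟨⟨s, t⟩, ⟨s, e⟩⟩⟩⟩.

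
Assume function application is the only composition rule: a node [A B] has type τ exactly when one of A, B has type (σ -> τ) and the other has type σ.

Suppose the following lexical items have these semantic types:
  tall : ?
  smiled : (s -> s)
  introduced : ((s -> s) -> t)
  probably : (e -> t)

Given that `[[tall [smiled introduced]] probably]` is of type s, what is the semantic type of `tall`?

For [[tall [smiled introduced]] probably] to have type s with probably of type (e -> t), [tall [smiled introduced]] must be the function: [tall [smiled introduced]] : ((e -> t) -> s).
For [tall [smiled introduced]] to have type ((e -> t) -> s) with [smiled introduced] of type t, tall must be the function: tall : (t -> ((e -> t) -> s)).

(t -> ((e -> t) -> s))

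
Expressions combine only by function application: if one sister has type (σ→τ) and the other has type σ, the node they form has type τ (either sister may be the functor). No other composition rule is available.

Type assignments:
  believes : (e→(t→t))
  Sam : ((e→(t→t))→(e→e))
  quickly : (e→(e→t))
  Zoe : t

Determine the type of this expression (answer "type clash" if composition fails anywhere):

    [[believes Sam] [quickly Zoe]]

[believes Sam]: ((e→(t→t))→(e→e)) applied to (e→(t→t)) yields (e→e).
[quickly Zoe]: (e→(e→t)) and t cannot combine by function application — type clash.

type clash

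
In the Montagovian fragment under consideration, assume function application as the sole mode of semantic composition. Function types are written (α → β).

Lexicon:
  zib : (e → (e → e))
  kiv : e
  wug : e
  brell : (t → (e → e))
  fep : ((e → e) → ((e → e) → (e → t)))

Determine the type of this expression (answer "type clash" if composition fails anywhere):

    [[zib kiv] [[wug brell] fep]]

type clash

[zib kiv]: (e → (e → e)) applied to e yields (e → e).
At [wug brell]: neither e nor (t → (e → e)) can take the other as argument; the node is ill-typed.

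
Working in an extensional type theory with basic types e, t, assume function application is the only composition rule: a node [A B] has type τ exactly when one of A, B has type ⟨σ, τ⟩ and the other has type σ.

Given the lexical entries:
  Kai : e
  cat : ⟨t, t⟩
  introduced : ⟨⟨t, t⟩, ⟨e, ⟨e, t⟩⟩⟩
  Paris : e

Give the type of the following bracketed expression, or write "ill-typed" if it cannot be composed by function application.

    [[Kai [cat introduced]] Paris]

[cat introduced]: ⟨⟨t, t⟩, ⟨e, ⟨e, t⟩⟩⟩ applied to ⟨t, t⟩ yields ⟨e, ⟨e, t⟩⟩.
[Kai [cat introduced]]: ⟨e, ⟨e, t⟩⟩ applied to e yields ⟨e, t⟩.
[[Kai [cat introduced]] Paris]: ⟨e, t⟩ applied to e yields t.

t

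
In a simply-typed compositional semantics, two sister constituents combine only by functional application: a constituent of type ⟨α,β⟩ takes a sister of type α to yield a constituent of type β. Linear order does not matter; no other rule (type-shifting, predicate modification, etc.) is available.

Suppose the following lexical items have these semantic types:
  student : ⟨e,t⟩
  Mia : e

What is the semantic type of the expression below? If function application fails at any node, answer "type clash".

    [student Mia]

t

[student Mia]: student is ⟨e,t⟩, Mia is e; result t.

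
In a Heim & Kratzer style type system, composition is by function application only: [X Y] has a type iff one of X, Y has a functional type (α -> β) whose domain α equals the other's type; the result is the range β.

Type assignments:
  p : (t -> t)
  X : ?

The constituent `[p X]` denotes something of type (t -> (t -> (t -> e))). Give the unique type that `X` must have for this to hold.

[p X] must have type (t -> (t -> (t -> e))). The sister p has type (t -> t); that is not a function onto (t -> (t -> (t -> e))), so X must be the functor, of type ((t -> t) -> (t -> (t -> (t -> e)))).

((t -> t) -> (t -> (t -> (t -> e))))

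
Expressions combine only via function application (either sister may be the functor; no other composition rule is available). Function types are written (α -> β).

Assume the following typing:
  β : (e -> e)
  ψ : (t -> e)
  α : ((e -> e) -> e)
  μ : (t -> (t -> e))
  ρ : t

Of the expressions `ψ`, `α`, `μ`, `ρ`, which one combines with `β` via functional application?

ψ : (t -> e) — no; β wants e, and ψ wants t.
α — combines: α : ((e -> e) -> e) takes β : (e -> e) as argument, giving e.
μ : (t -> (t -> e)) — no; β wants e, and μ wants t.
ρ : t — no; β wants e, and ρ wants nothing (atomic).

α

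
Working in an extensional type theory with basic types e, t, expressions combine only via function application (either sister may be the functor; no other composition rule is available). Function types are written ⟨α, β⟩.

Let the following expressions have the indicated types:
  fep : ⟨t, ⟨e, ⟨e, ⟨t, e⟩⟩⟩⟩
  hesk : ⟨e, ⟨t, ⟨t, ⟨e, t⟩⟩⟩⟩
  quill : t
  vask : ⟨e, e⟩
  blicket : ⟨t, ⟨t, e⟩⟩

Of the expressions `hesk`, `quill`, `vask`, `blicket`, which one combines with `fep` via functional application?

hesk : ⟨e, ⟨t, ⟨t, ⟨e, t⟩⟩⟩⟩ — no; fep wants t, and hesk wants e.
quill — combines: fep : ⟨t, ⟨e, ⟨e, ⟨t, e⟩⟩⟩⟩ takes quill : t as argument, giving ⟨e, ⟨e, ⟨t, e⟩⟩⟩.
vask : ⟨e, e⟩ — no; fep wants t, and vask wants e.
blicket : ⟨t, ⟨t, e⟩⟩ — no; fep wants t, and blicket wants t.

quill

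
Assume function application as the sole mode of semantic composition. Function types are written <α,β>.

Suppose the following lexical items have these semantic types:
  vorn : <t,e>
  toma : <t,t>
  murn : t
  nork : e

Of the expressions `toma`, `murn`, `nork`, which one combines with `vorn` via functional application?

murn

toma : <t,t> — neither side's domain matches the other.
murn — combines: vorn : <t,e> takes murn : t as argument, giving e.
nork : e — neither side's domain matches the other.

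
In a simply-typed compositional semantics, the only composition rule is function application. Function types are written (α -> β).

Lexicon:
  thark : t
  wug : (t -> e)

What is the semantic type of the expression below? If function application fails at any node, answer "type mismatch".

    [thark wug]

e

[thark wug] — wug of type (t -> e) combines with thark of type t: type e.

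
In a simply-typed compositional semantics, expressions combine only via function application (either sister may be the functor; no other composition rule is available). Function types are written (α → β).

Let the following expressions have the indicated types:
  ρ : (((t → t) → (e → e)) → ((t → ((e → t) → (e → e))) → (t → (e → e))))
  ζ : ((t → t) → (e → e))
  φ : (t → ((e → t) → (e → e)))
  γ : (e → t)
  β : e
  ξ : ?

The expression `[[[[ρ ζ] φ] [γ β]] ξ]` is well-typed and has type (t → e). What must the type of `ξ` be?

[[[[ρ ζ] φ] [γ β]] ξ] must have type (t → e). The sister [[[ρ ζ] φ] [γ β]] has type (e → e); that is not a function onto (t → e), so ξ must be the functor, of type ((e → e) → (t → e)).

((e → e) → (t → e))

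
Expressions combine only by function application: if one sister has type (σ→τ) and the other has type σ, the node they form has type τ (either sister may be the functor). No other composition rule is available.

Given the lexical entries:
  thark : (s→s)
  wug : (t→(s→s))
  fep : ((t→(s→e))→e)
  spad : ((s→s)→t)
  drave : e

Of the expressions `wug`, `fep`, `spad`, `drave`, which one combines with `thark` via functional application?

spad

wug : (t→(s→s)) — no; thark wants s, and wug wants t.
fep : ((t→(s→e))→e) — no; thark wants s, and fep wants (t→(s→e)).
spad — combines: spad : ((s→s)→t) takes thark : (s→s) as argument, giving t.
drave : e — no; thark wants s, and drave wants nothing (atomic).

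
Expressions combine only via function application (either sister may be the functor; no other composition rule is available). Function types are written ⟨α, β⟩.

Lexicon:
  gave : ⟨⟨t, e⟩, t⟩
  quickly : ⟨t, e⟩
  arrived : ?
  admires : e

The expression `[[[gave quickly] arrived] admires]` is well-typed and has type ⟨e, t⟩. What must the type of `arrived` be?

⟨t, ⟨e, ⟨e, t⟩⟩⟩

For [[[gave quickly] arrived] admires] to have type ⟨e, t⟩ with admires of type e, [[gave quickly] arrived] must be the function: [[gave quickly] arrived] : ⟨e, ⟨e, t⟩⟩.
For [[gave quickly] arrived] to have type ⟨e, ⟨e, t⟩⟩ with [gave quickly] of type t, arrived must be the function: arrived : ⟨t, ⟨e, ⟨e, t⟩⟩⟩.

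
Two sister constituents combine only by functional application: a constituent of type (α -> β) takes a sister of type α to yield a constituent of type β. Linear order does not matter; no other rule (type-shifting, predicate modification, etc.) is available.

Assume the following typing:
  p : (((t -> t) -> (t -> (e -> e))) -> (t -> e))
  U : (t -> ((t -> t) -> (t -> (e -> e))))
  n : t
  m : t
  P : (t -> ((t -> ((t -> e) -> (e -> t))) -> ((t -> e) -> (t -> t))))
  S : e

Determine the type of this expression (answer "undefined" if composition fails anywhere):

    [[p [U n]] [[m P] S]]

undefined

[U n]: (t -> ((t -> t) -> (t -> (e -> e)))) applied to t yields ((t -> t) -> (t -> (e -> e))).
[p [U n]]: (((t -> t) -> (t -> (e -> e))) -> (t -> e)) applied to ((t -> t) -> (t -> (e -> e))) yields (t -> e).
[m P]: (t -> ((t -> ((t -> e) -> (e -> t))) -> ((t -> e) -> (t -> t)))) applied to t yields ((t -> ((t -> e) -> (e -> t))) -> ((t -> e) -> (t -> t))).
[[m P] S]: ((t -> ((t -> e) -> (e -> t))) -> ((t -> e) -> (t -> t))) with e — neither is a function whose domain matches the other; composition fails here.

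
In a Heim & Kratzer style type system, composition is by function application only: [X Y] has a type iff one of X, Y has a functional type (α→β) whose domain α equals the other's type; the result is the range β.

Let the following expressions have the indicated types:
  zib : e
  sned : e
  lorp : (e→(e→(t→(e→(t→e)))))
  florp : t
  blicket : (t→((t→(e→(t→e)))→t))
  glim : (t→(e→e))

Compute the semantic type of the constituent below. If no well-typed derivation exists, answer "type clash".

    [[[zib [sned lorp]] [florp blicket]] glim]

[sned lorp] — lorp of type (e→(e→(t→(e→(t→e))))) combines with sned of type e: type (e→(t→(e→(t→e)))).
[zib [sned lorp]] — [sned lorp] of type (e→(t→(e→(t→e)))) combines with zib of type e: type (t→(e→(t→e))).
[florp blicket] — blicket of type (t→((t→(e→(t→e)))→t)) combines with florp of type t: type ((t→(e→(t→e)))→t).
[[zib [sned lorp]] [florp blicket]] — [florp blicket] of type ((t→(e→(t→e)))→t) combines with [zib [sned lorp]] of type (t→(e→(t→e))): type t.
[[[zib [sned lorp]] [florp blicket]] glim] — glim of type (t→(e→e)) combines with [[zib [sned lorp]] [florp blicket]] of type t: type (e→e).

(e→e)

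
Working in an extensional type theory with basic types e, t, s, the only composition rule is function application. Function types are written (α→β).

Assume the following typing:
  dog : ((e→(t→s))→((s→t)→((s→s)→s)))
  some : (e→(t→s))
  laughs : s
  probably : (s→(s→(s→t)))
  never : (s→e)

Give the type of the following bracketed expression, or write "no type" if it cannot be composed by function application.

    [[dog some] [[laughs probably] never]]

At [dog some], dog : ((e→(t→s))→((s→t)→((s→s)→s))) takes some : (e→(t→s)), giving ((s→t)→((s→s)→s)).
At [laughs probably], probably : (s→(s→(s→t))) takes laughs : s, giving (s→(s→t)).
[[laughs probably] never]: (s→(s→t)) with (s→e) — neither is a function whose domain matches the other; composition fails here.

no type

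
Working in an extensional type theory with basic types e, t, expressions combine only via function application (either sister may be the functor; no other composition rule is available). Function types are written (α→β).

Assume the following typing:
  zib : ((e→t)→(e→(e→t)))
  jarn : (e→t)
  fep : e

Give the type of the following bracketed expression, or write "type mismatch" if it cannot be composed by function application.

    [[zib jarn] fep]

(e→t)

At [zib jarn], zib : ((e→t)→(e→(e→t))) takes jarn : (e→t), giving (e→(e→t)).
At [[zib jarn] fep], [zib jarn] : (e→(e→t)) takes fep : e, giving (e→t).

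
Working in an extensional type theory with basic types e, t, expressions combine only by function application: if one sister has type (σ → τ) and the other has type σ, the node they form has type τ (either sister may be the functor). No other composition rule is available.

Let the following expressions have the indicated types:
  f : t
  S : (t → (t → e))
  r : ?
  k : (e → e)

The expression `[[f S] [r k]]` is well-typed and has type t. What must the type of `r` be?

((e → e) → ((t → e) → t))

At [[f S] [r k]] (required: t): [f S] is (t → e), which is not a function with range t; hence [r k] is the functor — type ((t → e) → t).
At [r k] (required: ((t → e) → t)): k is (e → e), which is not a function with range ((t → e) → t); hence r is the functor — type ((e → e) → ((t → e) → t)).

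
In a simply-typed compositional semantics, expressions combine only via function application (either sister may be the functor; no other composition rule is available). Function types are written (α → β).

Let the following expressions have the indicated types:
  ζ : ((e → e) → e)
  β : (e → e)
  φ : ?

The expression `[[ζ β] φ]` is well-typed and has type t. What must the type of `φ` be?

(e → t)

At [[ζ β] φ] (required: t): [ζ β] is e, which is not a function with range t; hence φ is the functor — type (e → t).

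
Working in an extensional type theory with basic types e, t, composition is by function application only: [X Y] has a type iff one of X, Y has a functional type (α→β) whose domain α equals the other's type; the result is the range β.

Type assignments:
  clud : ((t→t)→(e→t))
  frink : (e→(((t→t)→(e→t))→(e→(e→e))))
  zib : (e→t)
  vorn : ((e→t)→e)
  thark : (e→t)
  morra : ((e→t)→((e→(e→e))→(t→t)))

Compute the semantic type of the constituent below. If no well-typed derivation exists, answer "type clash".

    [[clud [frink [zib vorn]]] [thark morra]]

(t→t)

[zib vorn]: functor vorn : ((e→t)→e), argument zib : (e→t); result e.
[frink [zib vorn]]: functor frink : (e→(((t→t)→(e→t))→(e→(e→e)))), argument [zib vorn] : e; result (((t→t)→(e→t))→(e→(e→e))).
[clud [frink [zib vorn]]]: functor [frink [zib vorn]] : (((t→t)→(e→t))→(e→(e→e))), argument clud : ((t→t)→(e→t)); result (e→(e→e)).
[thark morra]: functor morra : ((e→t)→((e→(e→e))→(t→t))), argument thark : (e→t); result ((e→(e→e))→(t→t)).
[[clud [frink [zib vorn]]] [thark morra]]: functor [thark morra] : ((e→(e→e))→(t→t)), argument [clud [frink [zib vorn]]] : (e→(e→e)); result (t→t).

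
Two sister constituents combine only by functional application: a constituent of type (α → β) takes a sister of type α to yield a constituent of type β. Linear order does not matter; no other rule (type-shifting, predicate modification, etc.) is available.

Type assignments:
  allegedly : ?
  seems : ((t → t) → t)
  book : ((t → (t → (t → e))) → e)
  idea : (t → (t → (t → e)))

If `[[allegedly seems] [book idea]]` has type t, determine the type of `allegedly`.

[[allegedly seems] [book idea]] must have type t. The sister [book idea] has type e; that is not a function onto t, so [allegedly seems] must be the functor, of type (e → t).
[allegedly seems] must have type (e → t). The sister seems has type ((t → t) → t); that is not a function onto (e → t), so allegedly must be the functor, of type (((t → t) → t) → (e → t)).

(((t → t) → t) → (e → t))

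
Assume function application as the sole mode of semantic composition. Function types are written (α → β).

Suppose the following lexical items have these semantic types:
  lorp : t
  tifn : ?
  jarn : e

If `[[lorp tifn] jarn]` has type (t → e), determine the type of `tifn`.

(t → (e → (t → e)))

[[lorp tifn] jarn] must have type (t → e). The sister jarn has type e; that is not a function onto (t → e), so [lorp tifn] must be the functor, of type (e → (t → e)).
[lorp tifn] must have type (e → (t → e)). The sister lorp has type t; that is not a function onto (e → (t → e)), so tifn must be the functor, of type (t → (e → (t → e))).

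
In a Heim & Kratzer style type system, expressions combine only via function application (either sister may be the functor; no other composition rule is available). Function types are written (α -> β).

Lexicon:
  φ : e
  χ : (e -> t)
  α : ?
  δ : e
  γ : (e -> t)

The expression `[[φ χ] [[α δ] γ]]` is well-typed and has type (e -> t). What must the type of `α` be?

At [[φ χ] [[α δ] γ]] (required: (e -> t)): [φ χ] is t, which is not a function with range (e -> t); hence [[α δ] γ] is the functor — type (t -> (e -> t)).
At [[α δ] γ] (required: (t -> (e -> t))): γ is (e -> t), which is not a function with range (t -> (e -> t)); hence [α δ] is the functor — type ((e -> t) -> (t -> (e -> t))).
At [α δ] (required: ((e -> t) -> (t -> (e -> t)))): δ is e, which is not a function with range ((e -> t) -> (t -> (e -> t))); hence α is the functor — type (e -> ((e -> t) -> (t -> (e -> t)))).

(e -> ((e -> t) -> (t -> (e -> t))))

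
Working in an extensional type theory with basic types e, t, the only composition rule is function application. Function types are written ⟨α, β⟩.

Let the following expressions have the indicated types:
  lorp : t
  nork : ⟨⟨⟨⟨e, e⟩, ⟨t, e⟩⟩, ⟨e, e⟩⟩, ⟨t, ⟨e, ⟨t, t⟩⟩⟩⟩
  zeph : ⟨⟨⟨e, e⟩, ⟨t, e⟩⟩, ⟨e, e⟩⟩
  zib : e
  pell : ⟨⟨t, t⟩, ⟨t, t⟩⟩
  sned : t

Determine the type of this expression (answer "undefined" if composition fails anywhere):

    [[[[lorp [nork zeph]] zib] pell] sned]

[nork zeph]: ⟨⟨⟨⟨e, e⟩, ⟨t, e⟩⟩, ⟨e, e⟩⟩, ⟨t, ⟨e, ⟨t, t⟩⟩⟩⟩ applied to ⟨⟨⟨e, e⟩, ⟨t, e⟩⟩, ⟨e, e⟩⟩ yields ⟨t, ⟨e, ⟨t, t⟩⟩⟩.
[lorp [nork zeph]]: ⟨t, ⟨e, ⟨t, t⟩⟩⟩ applied to t yields ⟨e, ⟨t, t⟩⟩.
[[lorp [nork zeph]] zib]: ⟨e, ⟨t, t⟩⟩ applied to e yields ⟨t, t⟩.
[[[lorp [nork zeph]] zib] pell]: ⟨⟨t, t⟩, ⟨t, t⟩⟩ applied to ⟨t, t⟩ yields ⟨t, t⟩.
[[[[lorp [nork zeph]] zib] pell] sned]: ⟨t, t⟩ applied to t yields t.

t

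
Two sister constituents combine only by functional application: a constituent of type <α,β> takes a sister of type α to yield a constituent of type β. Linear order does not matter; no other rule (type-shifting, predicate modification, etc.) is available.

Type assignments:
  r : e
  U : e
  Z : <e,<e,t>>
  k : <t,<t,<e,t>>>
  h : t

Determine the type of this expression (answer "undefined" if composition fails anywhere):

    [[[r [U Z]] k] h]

At [U Z], Z : <e,<e,t>> takes U : e, giving <e,t>.
At [r [U Z]], [U Z] : <e,t> takes r : e, giving t.
At [[r [U Z]] k], k : <t,<t,<e,t>>> takes [r [U Z]] : t, giving <t,<e,t>>.
At [[[r [U Z]] k] h], [[r [U Z]] k] : <t,<e,t>> takes h : t, giving <e,t>.

<e,t>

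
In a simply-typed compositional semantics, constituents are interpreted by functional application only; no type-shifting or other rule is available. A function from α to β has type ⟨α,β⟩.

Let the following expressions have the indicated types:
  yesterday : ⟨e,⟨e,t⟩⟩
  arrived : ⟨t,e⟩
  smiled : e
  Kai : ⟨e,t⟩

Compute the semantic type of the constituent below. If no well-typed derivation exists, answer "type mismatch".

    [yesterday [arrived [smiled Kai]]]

⟨e,t⟩

[smiled Kai]: functor Kai : ⟨e,t⟩, argument smiled : e; result t.
[arrived [smiled Kai]]: functor arrived : ⟨t,e⟩, argument [smiled Kai] : t; result e.
[yesterday [arrived [smiled Kai]]]: functor yesterday : ⟨e,⟨e,t⟩⟩, argument [arrived [smiled Kai]] : e; result ⟨e,t⟩.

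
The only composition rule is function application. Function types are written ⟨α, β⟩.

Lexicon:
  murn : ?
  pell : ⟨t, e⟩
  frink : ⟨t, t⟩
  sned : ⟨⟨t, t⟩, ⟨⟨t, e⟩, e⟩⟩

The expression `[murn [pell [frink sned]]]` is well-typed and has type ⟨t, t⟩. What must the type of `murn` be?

⟨e, ⟨t, t⟩⟩

For [murn [pell [frink sned]]] to have type ⟨t, t⟩ with [pell [frink sned]] of type e, murn must be the function: murn : ⟨e, ⟨t, t⟩⟩.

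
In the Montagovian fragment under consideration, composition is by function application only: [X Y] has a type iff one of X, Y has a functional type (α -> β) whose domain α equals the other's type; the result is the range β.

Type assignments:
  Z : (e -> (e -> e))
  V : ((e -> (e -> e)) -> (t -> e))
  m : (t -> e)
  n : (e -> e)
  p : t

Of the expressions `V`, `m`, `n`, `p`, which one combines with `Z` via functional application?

V

V — combines: V : ((e -> (e -> e)) -> (t -> e)) takes Z : (e -> (e -> e)) as argument, giving (t -> e).
m : (t -> e) — Z needs e; m needs t; neither fits.
n : (e -> e) — Z needs e; n needs e; neither fits.
p : t — Z needs e; p needs nothing (atomic); neither fits.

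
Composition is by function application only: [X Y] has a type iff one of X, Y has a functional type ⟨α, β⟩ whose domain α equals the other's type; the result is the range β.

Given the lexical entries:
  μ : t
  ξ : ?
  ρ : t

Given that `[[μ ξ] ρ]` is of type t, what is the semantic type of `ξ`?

⟨t, ⟨t, t⟩⟩

At [[μ ξ] ρ] (required: t): ρ is t, which is not a function with range t; hence [μ ξ] is the functor — type ⟨t, t⟩.
At [μ ξ] (required: ⟨t, t⟩): μ is t, which is not a function with range ⟨t, t⟩; hence ξ is the functor — type ⟨t, ⟨t, t⟩⟩.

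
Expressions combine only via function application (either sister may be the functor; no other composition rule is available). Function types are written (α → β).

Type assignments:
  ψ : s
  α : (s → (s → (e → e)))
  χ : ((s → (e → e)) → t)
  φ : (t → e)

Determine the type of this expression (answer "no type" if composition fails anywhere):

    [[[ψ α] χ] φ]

e

[ψ α] — α of type (s → (s → (e → e))) combines with ψ of type s: type (s → (e → e)).
[[ψ α] χ] — χ of type ((s → (e → e)) → t) combines with [ψ α] of type (s → (e → e)): type t.
[[[ψ α] χ] φ] — φ of type (t → e) combines with [[ψ α] χ] of type t: type e.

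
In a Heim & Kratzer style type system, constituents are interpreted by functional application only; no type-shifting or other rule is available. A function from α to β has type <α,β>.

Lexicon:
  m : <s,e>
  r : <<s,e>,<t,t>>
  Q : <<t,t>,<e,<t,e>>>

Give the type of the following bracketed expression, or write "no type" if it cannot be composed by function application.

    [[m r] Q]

[m r] — r of type <<s,e>,<t,t>> combines with m of type <s,e>: type <t,t>.
[[m r] Q] — Q of type <<t,t>,<e,<t,e>>> combines with [m r] of type <t,t>: type <e,<t,e>>.

<e,<t,e>>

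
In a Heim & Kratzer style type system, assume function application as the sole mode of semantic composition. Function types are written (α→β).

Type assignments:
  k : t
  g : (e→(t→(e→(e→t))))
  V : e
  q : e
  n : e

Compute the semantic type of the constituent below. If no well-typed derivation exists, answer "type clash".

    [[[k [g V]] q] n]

At [g V], g : (e→(t→(e→(e→t)))) takes V : e, giving (t→(e→(e→t))).
At [k [g V]], [g V] : (t→(e→(e→t))) takes k : t, giving (e→(e→t)).
At [[k [g V]] q], [k [g V]] : (e→(e→t)) takes q : e, giving (e→t).
At [[[k [g V]] q] n], [[k [g V]] q] : (e→t) takes n : e, giving t.

t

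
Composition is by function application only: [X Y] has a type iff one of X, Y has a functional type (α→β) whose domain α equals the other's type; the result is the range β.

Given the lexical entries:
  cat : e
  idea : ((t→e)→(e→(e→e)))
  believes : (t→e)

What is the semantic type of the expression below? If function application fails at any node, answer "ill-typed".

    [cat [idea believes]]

[idea believes]: functor idea : ((t→e)→(e→(e→e))), argument believes : (t→e); result (e→(e→e)).
[cat [idea believes]]: functor [idea believes] : (e→(e→e)), argument cat : e; result (e→e).

(e→e)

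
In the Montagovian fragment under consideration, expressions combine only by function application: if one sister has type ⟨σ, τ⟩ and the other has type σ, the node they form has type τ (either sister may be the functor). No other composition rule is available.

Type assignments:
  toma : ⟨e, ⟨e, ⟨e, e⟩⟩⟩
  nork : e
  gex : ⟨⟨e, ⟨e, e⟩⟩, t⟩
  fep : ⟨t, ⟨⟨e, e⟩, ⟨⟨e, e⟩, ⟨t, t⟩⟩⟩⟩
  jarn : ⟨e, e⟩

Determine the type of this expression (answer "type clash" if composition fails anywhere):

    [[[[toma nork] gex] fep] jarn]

⟨⟨e, e⟩, ⟨t, t⟩⟩

[toma nork] — toma of type ⟨e, ⟨e, ⟨e, e⟩⟩⟩ combines with nork of type e: type ⟨e, ⟨e, e⟩⟩.
[[toma nork] gex] — gex of type ⟨⟨e, ⟨e, e⟩⟩, t⟩ combines with [toma nork] of type ⟨e, ⟨e, e⟩⟩: type t.
[[[toma nork] gex] fep] — fep of type ⟨t, ⟨⟨e, e⟩, ⟨⟨e, e⟩, ⟨t, t⟩⟩⟩⟩ combines with [[toma nork] gex] of type t: type ⟨⟨e, e⟩, ⟨⟨e, e⟩, ⟨t, t⟩⟩⟩.
[[[[toma nork] gex] fep] jarn] — [[[toma nork] gex] fep] of type ⟨⟨e, e⟩, ⟨⟨e, e⟩, ⟨t, t⟩⟩⟩ combines with jarn of type ⟨e, e⟩: type ⟨⟨e, e⟩, ⟨t, t⟩⟩.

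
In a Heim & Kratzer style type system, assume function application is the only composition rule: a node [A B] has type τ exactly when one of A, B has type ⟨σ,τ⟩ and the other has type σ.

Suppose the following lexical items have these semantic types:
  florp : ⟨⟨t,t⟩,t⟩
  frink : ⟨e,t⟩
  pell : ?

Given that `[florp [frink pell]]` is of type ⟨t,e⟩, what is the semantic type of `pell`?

At [florp [frink pell]] (required: ⟨t,e⟩): florp is ⟨⟨t,t⟩,t⟩, which is not a function with range ⟨t,e⟩; hence [frink pell] is the functor — type ⟨⟨⟨t,t⟩,t⟩,⟨t,e⟩⟩.
At [frink pell] (required: ⟨⟨⟨t,t⟩,t⟩,⟨t,e⟩⟩): frink is ⟨e,t⟩, which is not a function with range ⟨⟨⟨t,t⟩,t⟩,⟨t,e⟩⟩; hence pell is the functor — type ⟨⟨e,t⟩,⟨⟨⟨t,t⟩,t⟩,⟨t,e⟩⟩⟩.

⟨⟨e,t⟩,⟨⟨⟨t,t⟩,t⟩,⟨t,e⟩⟩⟩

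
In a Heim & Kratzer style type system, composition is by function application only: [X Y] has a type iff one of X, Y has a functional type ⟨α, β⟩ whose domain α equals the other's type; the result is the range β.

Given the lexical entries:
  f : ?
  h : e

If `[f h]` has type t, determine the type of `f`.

⟨e, t⟩

[f h] is required to be t. h : e cannot yield t as functor, so f : ⟨e, t⟩.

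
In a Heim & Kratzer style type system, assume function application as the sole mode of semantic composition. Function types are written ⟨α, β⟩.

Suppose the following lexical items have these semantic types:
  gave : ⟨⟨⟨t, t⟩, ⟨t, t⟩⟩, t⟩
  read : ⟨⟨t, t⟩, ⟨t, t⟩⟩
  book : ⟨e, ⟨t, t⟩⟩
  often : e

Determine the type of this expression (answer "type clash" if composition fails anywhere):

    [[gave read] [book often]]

[gave read]: gave is ⟨⟨⟨t, t⟩, ⟨t, t⟩⟩, t⟩, read is ⟨⟨t, t⟩, ⟨t, t⟩⟩; result t.
[book often]: book is ⟨e, ⟨t, t⟩⟩, often is e; result ⟨t, t⟩.
[[gave read] [book often]]: [book often] is ⟨t, t⟩, [gave read] is t; result t.

t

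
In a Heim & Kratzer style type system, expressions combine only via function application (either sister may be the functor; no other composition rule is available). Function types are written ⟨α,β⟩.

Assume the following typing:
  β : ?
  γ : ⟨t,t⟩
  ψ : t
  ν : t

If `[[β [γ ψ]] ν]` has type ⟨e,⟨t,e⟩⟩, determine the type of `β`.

⟨t,⟨t,⟨e,⟨t,e⟩⟩⟩⟩

For [[β [γ ψ]] ν] to have type ⟨e,⟨t,e⟩⟩ with ν of type t, [β [γ ψ]] must be the function: [β [γ ψ]] : ⟨t,⟨e,⟨t,e⟩⟩⟩.
For [β [γ ψ]] to have type ⟨t,⟨e,⟨t,e⟩⟩⟩ with [γ ψ] of type t, β must be the function: β : ⟨t,⟨t,⟨e,⟨t,e⟩⟩⟩⟩.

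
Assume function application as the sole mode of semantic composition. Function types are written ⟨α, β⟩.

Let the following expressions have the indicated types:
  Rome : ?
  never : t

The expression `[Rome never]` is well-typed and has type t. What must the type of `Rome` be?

[Rome never] must have type t. The sister never has type t; that is not a function onto t, so Rome must be the functor, of type ⟨t, t⟩.

⟨t, t⟩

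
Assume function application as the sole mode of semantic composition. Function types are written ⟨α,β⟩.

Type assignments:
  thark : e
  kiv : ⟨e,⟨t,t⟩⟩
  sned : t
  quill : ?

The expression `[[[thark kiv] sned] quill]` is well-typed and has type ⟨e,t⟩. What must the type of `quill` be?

⟨t,⟨e,t⟩⟩

At [[[thark kiv] sned] quill] (required: ⟨e,t⟩): [[thark kiv] sned] is t, which is not a function with range ⟨e,t⟩; hence quill is the functor — type ⟨t,⟨e,t⟩⟩.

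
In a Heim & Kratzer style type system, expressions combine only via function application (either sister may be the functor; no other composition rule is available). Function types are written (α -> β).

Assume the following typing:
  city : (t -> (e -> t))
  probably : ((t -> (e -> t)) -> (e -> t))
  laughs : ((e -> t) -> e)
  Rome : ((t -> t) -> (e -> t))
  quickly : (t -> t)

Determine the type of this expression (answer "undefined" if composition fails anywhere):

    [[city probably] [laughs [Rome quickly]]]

t

[city probably]: probably is ((t -> (e -> t)) -> (e -> t)), city is (t -> (e -> t)); result (e -> t).
[Rome quickly]: Rome is ((t -> t) -> (e -> t)), quickly is (t -> t); result (e -> t).
[laughs [Rome quickly]]: laughs is ((e -> t) -> e), [Rome quickly] is (e -> t); result e.
[[city probably] [laughs [Rome quickly]]]: [city probably] is (e -> t), [laughs [Rome quickly]] is e; result t.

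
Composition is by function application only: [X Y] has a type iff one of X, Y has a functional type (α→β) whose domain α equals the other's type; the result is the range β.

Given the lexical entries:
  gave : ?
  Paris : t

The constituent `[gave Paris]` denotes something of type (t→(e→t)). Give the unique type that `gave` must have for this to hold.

(t→(t→(e→t)))

[gave Paris] is required to be (t→(e→t)). Paris : t cannot yield (t→(e→t)) as functor, so gave : (t→(t→(e→t))).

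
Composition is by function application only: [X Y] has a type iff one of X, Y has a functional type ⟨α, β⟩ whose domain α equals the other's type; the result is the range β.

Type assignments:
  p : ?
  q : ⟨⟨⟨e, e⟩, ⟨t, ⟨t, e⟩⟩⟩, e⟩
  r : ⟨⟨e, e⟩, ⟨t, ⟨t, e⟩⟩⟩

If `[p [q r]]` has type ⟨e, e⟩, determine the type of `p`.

⟨e, ⟨e, e⟩⟩

At [p [q r]] (required: ⟨e, e⟩): [q r] is e, which is not a function with range ⟨e, e⟩; hence p is the functor — type ⟨e, ⟨e, e⟩⟩.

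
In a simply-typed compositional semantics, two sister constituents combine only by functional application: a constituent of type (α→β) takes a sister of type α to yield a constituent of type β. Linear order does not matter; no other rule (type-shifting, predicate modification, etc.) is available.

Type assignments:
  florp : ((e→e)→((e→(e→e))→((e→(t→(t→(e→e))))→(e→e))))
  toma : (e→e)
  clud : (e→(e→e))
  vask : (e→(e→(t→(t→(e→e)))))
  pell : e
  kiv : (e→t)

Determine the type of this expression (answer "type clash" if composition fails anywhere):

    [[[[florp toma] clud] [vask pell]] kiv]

type clash

At [florp toma], florp : ((e→e)→((e→(e→e))→((e→(t→(t→(e→e))))→(e→e)))) takes toma : (e→e), giving ((e→(e→e))→((e→(t→(t→(e→e))))→(e→e))).
At [[florp toma] clud], [florp toma] : ((e→(e→e))→((e→(t→(t→(e→e))))→(e→e))) takes clud : (e→(e→e)), giving ((e→(t→(t→(e→e))))→(e→e)).
At [vask pell], vask : (e→(e→(t→(t→(e→e))))) takes pell : e, giving (e→(t→(t→(e→e)))).
At [[[florp toma] clud] [vask pell]], [[florp toma] clud] : ((e→(t→(t→(e→e))))→(e→e)) takes [vask pell] : (e→(t→(t→(e→e)))), giving (e→e).
At [[[[florp toma] clud] [vask pell]] kiv]: neither (e→e) nor (e→t) can take the other as argument; the node is ill-typed.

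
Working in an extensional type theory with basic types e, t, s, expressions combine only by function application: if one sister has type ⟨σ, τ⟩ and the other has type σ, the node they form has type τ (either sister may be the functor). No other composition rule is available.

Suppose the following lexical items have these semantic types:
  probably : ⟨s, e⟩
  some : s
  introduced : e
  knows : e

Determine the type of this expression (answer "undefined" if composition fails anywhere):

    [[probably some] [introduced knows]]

undefined

[probably some] — probably of type ⟨s, e⟩ combines with some of type s: type e.
[introduced knows]: e with e — neither is a function whose domain matches the other; composition fails here.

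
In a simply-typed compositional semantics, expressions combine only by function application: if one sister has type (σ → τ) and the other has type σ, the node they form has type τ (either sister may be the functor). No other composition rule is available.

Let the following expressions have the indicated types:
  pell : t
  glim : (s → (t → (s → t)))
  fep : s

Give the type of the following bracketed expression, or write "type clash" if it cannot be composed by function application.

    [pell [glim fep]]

[glim fep]: (s → (t → (s → t))) applied to s yields (t → (s → t)).
[pell [glim fep]]: (t → (s → t)) applied to t yields (s → t).

(s → t)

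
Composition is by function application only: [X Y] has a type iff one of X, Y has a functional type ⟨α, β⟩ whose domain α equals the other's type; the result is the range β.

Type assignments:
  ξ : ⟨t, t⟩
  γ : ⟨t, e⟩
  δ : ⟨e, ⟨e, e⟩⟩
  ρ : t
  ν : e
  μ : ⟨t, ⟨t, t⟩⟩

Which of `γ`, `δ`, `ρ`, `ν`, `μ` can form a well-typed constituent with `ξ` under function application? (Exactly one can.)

γ : ⟨t, e⟩ — no; ξ wants t, and γ wants t.
δ : ⟨e, ⟨e, e⟩⟩ — no; ξ wants t, and δ wants e.
ρ — combines: ξ : ⟨t, t⟩ takes ρ : t as argument, giving t.
ν : e — no; ξ wants t, and ν wants nothing (atomic).
μ : ⟨t, ⟨t, t⟩⟩ — no; ξ wants t, and μ wants t.

ρ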